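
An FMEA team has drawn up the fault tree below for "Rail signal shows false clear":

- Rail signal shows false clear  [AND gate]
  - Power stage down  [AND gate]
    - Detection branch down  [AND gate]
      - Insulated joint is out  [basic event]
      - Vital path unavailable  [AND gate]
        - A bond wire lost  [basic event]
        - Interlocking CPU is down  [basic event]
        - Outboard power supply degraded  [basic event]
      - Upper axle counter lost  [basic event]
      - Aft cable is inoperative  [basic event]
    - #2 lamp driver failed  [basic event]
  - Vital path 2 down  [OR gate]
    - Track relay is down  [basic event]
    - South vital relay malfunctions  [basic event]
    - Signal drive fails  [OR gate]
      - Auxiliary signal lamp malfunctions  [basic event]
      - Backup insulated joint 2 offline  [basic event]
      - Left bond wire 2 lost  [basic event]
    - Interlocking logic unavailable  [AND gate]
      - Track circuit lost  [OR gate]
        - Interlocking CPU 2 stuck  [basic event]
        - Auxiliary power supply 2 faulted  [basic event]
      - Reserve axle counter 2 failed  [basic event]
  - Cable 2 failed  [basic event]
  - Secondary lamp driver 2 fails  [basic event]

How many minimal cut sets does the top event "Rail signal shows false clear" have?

Vital path unavailable [AND]: one cut set from each child combined → 1 × 1 × 1 = 1 cut set(s).
Detection branch down [AND]: one cut set from each child combined → 1 × 1 × 1 × 1 = 1 cut set(s).
Power stage down [AND]: one cut set from each child combined → 1 × 1 = 1 cut set(s).
Signal drive fails [OR]: union of children's cut sets → 3 cut set(s).
Track circuit lost [OR]: union of children's cut sets → 2 cut set(s).
Interlocking logic unavailable [AND]: one cut set from each child combined → 2 × 1 = 2 cut set(s).
Vital path 2 down [OR]: union of children's cut sets → 7 cut set(s).
Rail signal shows false clear [AND]: one cut set from each child combined → 1 × 7 × 1 × 1 = 7 cut set(s).
Minimal cut sets: {#2 lamp driver failed, A bond wire lost, Aft cable is inoperative, Cable 2 failed, Insulated joint is out, Interlocking CPU is down, Outboard power supply degraded, Secondary lamp driver 2 fails, Track relay is down, Upper axle counter lost}; {#2 lamp driver failed, A bond wire lost, Aft cable is inoperative, Cable 2 failed, Insulated joint is out, Interlocking CPU is down, Outboard power supply degraded, Secondary lamp driver 2 fails, South vital relay malfunctions, Upper axle counter lost}; {#2 lamp driver failed, A bond wire lost, Aft cable is inoperative, Auxiliary signal lamp malfunctions, Cable 2 failed, Insulated joint is out, Interlocking CPU is down, Outboard power supply degraded, Secondary lamp driver 2 fails, Upper axle counter lost}; {#2 lamp driver failed, A bond wire lost, Aft cable is inoperative, Backup insulated joint 2 offline, Cable 2 failed, Insulated joint is out, Interlocking CPU is down, Outboard power supply degraded, Secondary lamp driver 2 fails, Upper axle counter lost}; {#2 lamp driver failed, A bond wire lost, Aft cable is inoperative, Cable 2 failed, Insulated joint is out, Interlocking CPU is down, Left bond wire 2 lost, Outboard power supply degraded, Secondary lamp driver 2 fails, Upper axle counter lost}; {#2 lamp driver failed, A bond wire lost, Aft cable is inoperative, Cable 2 failed, Insulated joint is out, Interlocking CPU 2 stuck, Interlocking CPU is down, Outboard power supply degraded, Reserve axle counter 2 failed, Secondary lamp driver 2 fails, Upper axle counter lost}; {#2 lamp driver failed, A bond wire lost, Aft cable is inoperative, Auxiliary power supply 2 faulted, Cable 2 failed, Insulated joint is out, Interlocking CPU is down, Outboard power supply degraded, Reserve axle counter 2 failed, Secondary lamp driver 2 fails, Upper axle counter lost}.

7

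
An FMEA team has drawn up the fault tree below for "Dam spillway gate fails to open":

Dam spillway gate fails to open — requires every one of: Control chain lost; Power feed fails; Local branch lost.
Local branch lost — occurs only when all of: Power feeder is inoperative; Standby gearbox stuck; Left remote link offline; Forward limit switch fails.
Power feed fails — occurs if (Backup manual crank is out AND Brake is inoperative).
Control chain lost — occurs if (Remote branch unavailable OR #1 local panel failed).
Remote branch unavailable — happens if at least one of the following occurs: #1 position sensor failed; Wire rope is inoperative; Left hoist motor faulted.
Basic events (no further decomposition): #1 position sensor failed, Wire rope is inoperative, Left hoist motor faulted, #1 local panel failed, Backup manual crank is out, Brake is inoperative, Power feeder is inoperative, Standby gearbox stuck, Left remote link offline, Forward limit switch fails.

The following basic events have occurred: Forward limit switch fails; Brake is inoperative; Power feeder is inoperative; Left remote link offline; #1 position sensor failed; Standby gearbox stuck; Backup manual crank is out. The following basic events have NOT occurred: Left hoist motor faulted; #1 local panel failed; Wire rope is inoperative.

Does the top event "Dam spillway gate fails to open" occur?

Yes

Remote branch unavailable [OR]: #1 position sensor failed=occurs, Wire rope is inoperative=not, Left hoist motor faulted=not → at least one input occurs → occurs.
Control chain lost [OR]: Remote branch unavailable=occurs, #1 local panel failed=not → at least one input occurs → occurs.
Power feed fails [AND]: Backup manual crank is out=occurs, Brake is inoperative=occurs → all inputs occur → occurs.
Local branch lost [AND]: Power feeder is inoperative=occurs, Standby gearbox stuck=occurs, Left remote link offline=occurs, Forward limit switch fails=occurs → all inputs occur → occurs.
Dam spillway gate fails to open [AND]: Control chain lost=occurs, Power feed fails=occurs, Local branch lost=occurs → all inputs occur → occurs.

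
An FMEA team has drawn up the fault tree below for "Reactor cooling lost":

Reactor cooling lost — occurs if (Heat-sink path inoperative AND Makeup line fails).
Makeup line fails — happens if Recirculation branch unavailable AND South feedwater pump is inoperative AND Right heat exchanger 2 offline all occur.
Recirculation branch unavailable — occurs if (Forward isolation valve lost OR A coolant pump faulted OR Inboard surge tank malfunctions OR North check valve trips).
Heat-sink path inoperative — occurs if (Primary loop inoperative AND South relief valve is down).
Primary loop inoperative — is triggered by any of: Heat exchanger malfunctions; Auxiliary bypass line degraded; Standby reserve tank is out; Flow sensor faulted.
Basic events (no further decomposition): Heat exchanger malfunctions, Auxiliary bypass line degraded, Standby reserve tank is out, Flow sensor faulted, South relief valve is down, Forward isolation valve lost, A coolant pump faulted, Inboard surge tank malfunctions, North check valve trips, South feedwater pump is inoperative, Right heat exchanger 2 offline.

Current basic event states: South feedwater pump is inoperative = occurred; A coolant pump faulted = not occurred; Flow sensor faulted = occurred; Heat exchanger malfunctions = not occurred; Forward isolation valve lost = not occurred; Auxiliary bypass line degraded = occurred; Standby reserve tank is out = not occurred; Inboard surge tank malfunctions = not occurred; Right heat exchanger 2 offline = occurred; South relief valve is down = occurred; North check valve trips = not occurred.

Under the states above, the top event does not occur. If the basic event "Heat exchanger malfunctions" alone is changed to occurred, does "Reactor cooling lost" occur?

No

Counterfactual: set "Heat exchanger malfunctions" to occurred.
Primary loop inoperative [OR]: Heat exchanger malfunctions=occurs, Auxiliary bypass line degraded=occurs, Standby reserve tank is out=not, Flow sensor faulted=occurs → at least one input occurs → occurs.
Heat-sink path inoperative [AND]: Primary loop inoperative=occurs, South relief valve is down=occurs → all inputs occur → occurs.
Recirculation branch unavailable [OR]: Forward isolation valve lost=not, A coolant pump faulted=not, Inboard surge tank malfunctions=not, North check valve trips=not → no input occurs → does not occur.
Makeup line fails [AND]: Recirculation branch unavailable=not, South feedwater pump is inoperative=occurs, Right heat exchanger 2 offline=occurs → not all inputs occur → does not occur.
Reactor cooling lost [AND]: Heat-sink path inoperative=occurs, Makeup line fails=not → not all inputs occur → does not occur.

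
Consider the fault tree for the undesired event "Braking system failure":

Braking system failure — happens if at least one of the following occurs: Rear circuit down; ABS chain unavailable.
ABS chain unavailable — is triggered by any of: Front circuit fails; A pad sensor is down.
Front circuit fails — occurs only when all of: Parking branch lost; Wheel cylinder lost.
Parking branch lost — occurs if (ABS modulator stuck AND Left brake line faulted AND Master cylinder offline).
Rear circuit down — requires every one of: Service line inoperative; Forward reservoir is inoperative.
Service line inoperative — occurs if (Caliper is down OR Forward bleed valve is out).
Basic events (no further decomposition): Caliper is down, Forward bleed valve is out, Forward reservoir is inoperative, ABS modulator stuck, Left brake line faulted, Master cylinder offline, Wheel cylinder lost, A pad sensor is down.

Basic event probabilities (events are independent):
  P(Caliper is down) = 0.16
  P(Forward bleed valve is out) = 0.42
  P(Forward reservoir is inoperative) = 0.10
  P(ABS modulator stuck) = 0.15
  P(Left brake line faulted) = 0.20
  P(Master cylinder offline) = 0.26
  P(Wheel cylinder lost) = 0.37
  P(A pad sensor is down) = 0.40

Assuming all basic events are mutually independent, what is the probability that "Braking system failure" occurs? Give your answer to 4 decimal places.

0.4324

P(Service line inoperative) [OR] = 1 − (1−0.16) × (1−0.42) = 0.512800
P(Rear circuit down) [AND] = 0.512800 × 0.10 = 0.051280
P(Parking branch lost) [AND] = 0.15 × 0.20 × 0.26 = 0.007800
P(Front circuit fails) [AND] = 0.007800 × 0.37 = 0.002886
P(ABS chain unavailable) [OR] = 1 − (1−0.002886) × (1−0.40) = 0.401732
P(Braking system failure) [OR] = 1 − (1−0.051280) × (1−0.401732) = 0.432411
Rounded to 4 decimal places: P(Braking system failure) ≈ 0.4324.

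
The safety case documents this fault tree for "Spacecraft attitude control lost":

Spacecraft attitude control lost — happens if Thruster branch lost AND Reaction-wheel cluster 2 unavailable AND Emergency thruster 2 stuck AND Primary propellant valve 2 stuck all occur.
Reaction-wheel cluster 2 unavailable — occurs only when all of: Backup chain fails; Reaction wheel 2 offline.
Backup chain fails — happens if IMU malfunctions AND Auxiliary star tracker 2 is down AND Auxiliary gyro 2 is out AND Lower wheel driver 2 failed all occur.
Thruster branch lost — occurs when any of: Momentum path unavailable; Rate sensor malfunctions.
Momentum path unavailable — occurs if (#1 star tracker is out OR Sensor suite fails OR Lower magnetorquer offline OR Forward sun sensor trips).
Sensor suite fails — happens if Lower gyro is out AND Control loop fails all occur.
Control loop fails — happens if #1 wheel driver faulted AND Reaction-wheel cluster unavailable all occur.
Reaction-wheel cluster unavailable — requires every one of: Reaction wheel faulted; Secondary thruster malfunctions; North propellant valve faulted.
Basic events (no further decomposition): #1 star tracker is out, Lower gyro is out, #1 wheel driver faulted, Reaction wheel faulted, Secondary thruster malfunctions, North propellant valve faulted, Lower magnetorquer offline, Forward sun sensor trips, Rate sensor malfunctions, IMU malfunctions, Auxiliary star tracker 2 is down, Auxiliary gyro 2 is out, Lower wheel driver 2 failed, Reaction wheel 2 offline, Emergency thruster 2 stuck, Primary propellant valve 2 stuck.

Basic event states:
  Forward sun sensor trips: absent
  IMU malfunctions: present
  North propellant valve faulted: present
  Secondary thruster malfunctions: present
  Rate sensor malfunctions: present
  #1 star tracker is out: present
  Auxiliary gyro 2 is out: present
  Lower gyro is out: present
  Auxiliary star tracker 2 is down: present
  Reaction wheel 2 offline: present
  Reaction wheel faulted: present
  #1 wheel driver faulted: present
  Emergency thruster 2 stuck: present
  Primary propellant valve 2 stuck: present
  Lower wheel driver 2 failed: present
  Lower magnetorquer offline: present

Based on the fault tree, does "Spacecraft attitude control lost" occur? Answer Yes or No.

Yes

Reaction-wheel cluster unavailable [AND]: Reaction wheel faulted=occurs, Secondary thruster malfunctions=occurs, North propellant valve faulted=occurs → all inputs occur → occurs.
Control loop fails [AND]: #1 wheel driver faulted=occurs, Reaction-wheel cluster unavailable=occurs → all inputs occur → occurs.
Sensor suite fails [AND]: Lower gyro is out=occurs, Control loop fails=occurs → all inputs occur → occurs.
Momentum path unavailable [OR]: #1 star tracker is out=occurs, Sensor suite fails=occurs, Lower magnetorquer offline=occurs, Forward sun sensor trips=not → at least one input occurs → occurs.
Thruster branch lost [OR]: Momentum path unavailable=occurs, Rate sensor malfunctions=occurs → at least one input occurs → occurs.
Backup chain fails [AND]: IMU malfunctions=occurs, Auxiliary star tracker 2 is down=occurs, Auxiliary gyro 2 is out=occurs, Lower wheel driver 2 failed=occurs → all inputs occur → occurs.
Reaction-wheel cluster 2 unavailable [AND]: Backup chain fails=occurs, Reaction wheel 2 offline=occurs → all inputs occur → occurs.
Spacecraft attitude control lost [AND]: Thruster branch lost=occurs, Reaction-wheel cluster 2 unavailable=occurs, Emergency thruster 2 stuck=occurs, Primary propellant valve 2 stuck=occurs → all inputs occur → occurs.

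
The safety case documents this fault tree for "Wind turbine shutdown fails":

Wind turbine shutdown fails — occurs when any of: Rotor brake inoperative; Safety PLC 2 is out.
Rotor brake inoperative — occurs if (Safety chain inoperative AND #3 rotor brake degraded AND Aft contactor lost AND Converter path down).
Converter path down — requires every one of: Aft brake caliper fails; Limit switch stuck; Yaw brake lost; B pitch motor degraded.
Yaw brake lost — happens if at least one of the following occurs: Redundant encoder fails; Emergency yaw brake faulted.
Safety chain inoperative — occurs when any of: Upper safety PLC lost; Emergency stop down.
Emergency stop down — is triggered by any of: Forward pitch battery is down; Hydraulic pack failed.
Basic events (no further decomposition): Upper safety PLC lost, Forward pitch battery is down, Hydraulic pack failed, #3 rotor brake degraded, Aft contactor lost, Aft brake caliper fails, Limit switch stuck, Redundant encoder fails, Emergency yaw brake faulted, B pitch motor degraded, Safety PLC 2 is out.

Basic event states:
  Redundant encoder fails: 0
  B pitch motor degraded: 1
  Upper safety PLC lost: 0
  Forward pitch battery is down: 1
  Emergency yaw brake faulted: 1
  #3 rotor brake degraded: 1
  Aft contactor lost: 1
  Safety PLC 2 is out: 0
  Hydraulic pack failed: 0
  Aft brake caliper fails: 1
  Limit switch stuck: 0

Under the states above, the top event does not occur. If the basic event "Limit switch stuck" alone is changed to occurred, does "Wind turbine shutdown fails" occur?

Counterfactual: set "Limit switch stuck" to occurred.
Emergency stop down [OR]: Forward pitch battery is down=occurs, Hydraulic pack failed=not → at least one input occurs → occurs.
Safety chain inoperative [OR]: Upper safety PLC lost=not, Emergency stop down=occurs → at least one input occurs → occurs.
Yaw brake lost [OR]: Redundant encoder fails=not, Emergency yaw brake faulted=occurs → at least one input occurs → occurs.
Converter path down [AND]: Aft brake caliper fails=occurs, Limit switch stuck=occurs, Yaw brake lost=occurs, B pitch motor degraded=occurs → all inputs occur → occurs.
Rotor brake inoperative [AND]: Safety chain inoperative=occurs, #3 rotor brake degraded=occurs, Aft contactor lost=occurs, Converter path down=occurs → all inputs occur → occurs.
Wind turbine shutdown fails [OR]: Rotor brake inoperative=occurs, Safety PLC 2 is out=not → at least one input occurs → occurs.

Yes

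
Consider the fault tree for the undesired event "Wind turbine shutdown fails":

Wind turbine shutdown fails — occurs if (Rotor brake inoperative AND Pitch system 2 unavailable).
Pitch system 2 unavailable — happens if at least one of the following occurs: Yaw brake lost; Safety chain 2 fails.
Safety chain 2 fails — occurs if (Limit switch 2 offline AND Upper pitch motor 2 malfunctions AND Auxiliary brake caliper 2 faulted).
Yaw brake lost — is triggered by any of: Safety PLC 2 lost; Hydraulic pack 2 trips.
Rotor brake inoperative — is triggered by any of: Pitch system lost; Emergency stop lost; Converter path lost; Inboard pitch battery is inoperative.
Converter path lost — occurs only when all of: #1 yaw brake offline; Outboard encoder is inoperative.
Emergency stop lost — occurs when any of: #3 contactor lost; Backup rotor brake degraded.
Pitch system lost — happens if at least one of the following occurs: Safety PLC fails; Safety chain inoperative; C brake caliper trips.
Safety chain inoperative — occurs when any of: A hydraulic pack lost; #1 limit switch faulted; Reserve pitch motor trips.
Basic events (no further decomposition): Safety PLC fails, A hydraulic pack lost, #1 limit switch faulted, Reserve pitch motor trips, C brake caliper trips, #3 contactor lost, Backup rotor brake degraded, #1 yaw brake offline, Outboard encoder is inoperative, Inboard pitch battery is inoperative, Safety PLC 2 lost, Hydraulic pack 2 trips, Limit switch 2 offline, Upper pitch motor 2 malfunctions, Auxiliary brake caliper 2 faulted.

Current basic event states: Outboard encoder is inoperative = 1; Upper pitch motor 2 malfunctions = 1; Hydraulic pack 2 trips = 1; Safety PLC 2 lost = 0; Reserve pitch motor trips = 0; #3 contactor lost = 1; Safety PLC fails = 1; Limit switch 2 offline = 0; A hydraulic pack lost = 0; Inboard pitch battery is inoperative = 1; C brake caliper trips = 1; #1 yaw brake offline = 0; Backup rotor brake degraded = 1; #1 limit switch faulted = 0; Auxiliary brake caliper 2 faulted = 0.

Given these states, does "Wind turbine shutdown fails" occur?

Safety chain inoperative [OR]: A hydraulic pack lost=not, #1 limit switch faulted=not, Reserve pitch motor trips=not → no input occurs → does not occur.
Pitch system lost [OR]: Safety PLC fails=occurs, Safety chain inoperative=not, C brake caliper trips=occurs → at least one input occurs → occurs.
Emergency stop lost [OR]: #3 contactor lost=occurs, Backup rotor brake degraded=occurs → at least one input occurs → occurs.
Converter path lost [AND]: #1 yaw brake offline=not, Outboard encoder is inoperative=occurs → not all inputs occur → does not occur.
Rotor brake inoperative [OR]: Pitch system lost=occurs, Emergency stop lost=occurs, Converter path lost=not, Inboard pitch battery is inoperative=occurs → at least one input occurs → occurs.
Yaw brake lost [OR]: Safety PLC 2 lost=not, Hydraulic pack 2 trips=occurs → at least one input occurs → occurs.
Safety chain 2 fails [AND]: Limit switch 2 offline=not, Upper pitch motor 2 malfunctions=occurs, Auxiliary brake caliper 2 faulted=not → not all inputs occur → does not occur.
Pitch system 2 unavailable [OR]: Yaw brake lost=occurs, Safety chain 2 fails=not → at least one input occurs → occurs.
Wind turbine shutdown fails [AND]: Rotor brake inoperative=occurs, Pitch system 2 unavailable=occurs → all inputs occur → occurs.

Yes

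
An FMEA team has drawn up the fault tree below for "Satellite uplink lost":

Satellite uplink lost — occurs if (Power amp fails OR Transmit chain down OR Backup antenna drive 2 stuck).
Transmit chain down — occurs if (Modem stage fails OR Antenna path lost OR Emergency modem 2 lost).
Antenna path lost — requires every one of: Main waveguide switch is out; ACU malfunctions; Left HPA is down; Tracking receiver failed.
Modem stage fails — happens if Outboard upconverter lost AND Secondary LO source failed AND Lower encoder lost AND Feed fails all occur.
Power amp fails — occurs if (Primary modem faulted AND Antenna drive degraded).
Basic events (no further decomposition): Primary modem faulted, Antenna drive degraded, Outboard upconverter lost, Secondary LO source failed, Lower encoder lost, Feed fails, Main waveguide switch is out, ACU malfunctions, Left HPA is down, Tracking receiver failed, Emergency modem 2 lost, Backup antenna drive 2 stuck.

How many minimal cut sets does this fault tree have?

5

Power amp fails [AND]: one cut set from each child combined → 1 × 1 = 1 cut set(s).
Modem stage fails [AND]: one cut set from each child combined → 1 × 1 × 1 × 1 = 1 cut set(s).
Antenna path lost [AND]: one cut set from each child combined → 1 × 1 × 1 × 1 = 1 cut set(s).
Transmit chain down [OR]: union of children's cut sets → 3 cut set(s).
Satellite uplink lost [OR]: union of children's cut sets → 5 cut set(s).
Minimal cut sets: {Antenna drive degraded, Primary modem faulted}; {Feed fails, Lower encoder lost, Outboard upconverter lost, Secondary LO source failed}; {ACU malfunctions, Left HPA is down, Main waveguide switch is out, Tracking receiver failed}; {Emergency modem 2 lost}; {Backup antenna drive 2 stuck}.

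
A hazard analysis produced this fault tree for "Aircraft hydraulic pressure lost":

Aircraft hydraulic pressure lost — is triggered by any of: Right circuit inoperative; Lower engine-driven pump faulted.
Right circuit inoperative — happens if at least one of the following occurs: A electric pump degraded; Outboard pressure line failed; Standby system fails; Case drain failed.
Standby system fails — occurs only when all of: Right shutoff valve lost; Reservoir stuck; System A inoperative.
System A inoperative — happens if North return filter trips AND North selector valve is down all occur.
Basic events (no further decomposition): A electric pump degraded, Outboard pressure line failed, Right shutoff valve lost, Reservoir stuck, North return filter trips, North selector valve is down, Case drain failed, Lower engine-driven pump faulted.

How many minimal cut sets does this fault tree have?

5

System A inoperative [AND]: one cut set from each child combined → 1 × 1 = 1 cut set(s).
Standby system fails [AND]: one cut set from each child combined → 1 × 1 × 1 = 1 cut set(s).
Right circuit inoperative [OR]: union of children's cut sets → 4 cut set(s).
Aircraft hydraulic pressure lost [OR]: union of children's cut sets → 5 cut set(s).
Minimal cut sets: {A electric pump degraded}; {Outboard pressure line failed}; {North return filter trips, North selector valve is down, Reservoir stuck, Right shutoff valve lost}; {Case drain failed}; {Lower engine-driven pump faulted}.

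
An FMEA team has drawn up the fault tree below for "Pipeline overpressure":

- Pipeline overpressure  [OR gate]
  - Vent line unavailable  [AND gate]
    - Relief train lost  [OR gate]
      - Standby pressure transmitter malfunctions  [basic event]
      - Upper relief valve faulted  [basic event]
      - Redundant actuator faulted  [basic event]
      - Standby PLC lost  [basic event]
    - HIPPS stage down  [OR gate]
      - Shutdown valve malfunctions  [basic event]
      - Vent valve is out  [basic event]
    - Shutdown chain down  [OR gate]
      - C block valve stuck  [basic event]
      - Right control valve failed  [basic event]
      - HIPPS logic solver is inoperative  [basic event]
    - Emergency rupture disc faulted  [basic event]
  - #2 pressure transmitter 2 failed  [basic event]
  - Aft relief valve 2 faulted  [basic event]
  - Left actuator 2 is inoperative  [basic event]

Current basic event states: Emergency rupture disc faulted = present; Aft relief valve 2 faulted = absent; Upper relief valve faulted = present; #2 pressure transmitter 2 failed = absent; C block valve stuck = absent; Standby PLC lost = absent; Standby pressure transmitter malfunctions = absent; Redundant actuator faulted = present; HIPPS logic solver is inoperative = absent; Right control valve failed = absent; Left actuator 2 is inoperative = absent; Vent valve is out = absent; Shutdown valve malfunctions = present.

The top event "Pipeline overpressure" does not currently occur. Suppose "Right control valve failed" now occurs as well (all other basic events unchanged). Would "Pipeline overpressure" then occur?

Yes

Counterfactual: set "Right control valve failed" to occurred.
Relief train lost [OR]: Standby pressure transmitter malfunctions=not, Upper relief valve faulted=occurs, Redundant actuator faulted=occurs, Standby PLC lost=not → at least one input occurs → occurs.
HIPPS stage down [OR]: Shutdown valve malfunctions=occurs, Vent valve is out=not → at least one input occurs → occurs.
Shutdown chain down [OR]: C block valve stuck=not, Right control valve failed=occurs, HIPPS logic solver is inoperative=not → at least one input occurs → occurs.
Vent line unavailable [AND]: Relief train lost=occurs, HIPPS stage down=occurs, Shutdown chain down=occurs, Emergency rupture disc faulted=occurs → all inputs occur → occurs.
Pipeline overpressure [OR]: Vent line unavailable=occurs, #2 pressure transmitter 2 failed=not, Aft relief valve 2 faulted=not, Left actuator 2 is inoperative=not → at least one input occurs → occurs.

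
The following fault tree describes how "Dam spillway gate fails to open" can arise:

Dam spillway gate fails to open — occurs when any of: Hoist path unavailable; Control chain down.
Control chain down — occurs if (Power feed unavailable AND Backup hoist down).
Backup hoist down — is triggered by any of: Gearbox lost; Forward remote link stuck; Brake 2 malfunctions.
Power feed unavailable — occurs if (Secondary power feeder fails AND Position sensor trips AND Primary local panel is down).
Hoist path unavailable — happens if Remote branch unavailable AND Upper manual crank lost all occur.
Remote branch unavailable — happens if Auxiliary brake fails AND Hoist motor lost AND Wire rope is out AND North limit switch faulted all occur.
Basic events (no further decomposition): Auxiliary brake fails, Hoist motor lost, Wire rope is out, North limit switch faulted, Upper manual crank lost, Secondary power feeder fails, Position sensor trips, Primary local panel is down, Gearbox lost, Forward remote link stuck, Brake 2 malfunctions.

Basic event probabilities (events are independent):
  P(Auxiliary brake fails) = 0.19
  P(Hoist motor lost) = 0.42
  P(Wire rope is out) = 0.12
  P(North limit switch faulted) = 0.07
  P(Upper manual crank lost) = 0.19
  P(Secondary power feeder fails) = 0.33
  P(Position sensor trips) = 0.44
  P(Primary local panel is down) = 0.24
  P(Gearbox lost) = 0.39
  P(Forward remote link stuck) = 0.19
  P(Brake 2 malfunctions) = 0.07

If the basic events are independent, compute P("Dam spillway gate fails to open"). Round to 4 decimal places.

0.0190

P(Remote branch unavailable) [AND] = 0.19 × 0.42 × 0.12 × 0.07 = 0.000670
P(Hoist path unavailable) [AND] = 0.000670 × 0.19 = 0.000127
P(Power feed unavailable) [AND] = 0.33 × 0.44 × 0.24 = 0.034848
P(Backup hoist down) [OR] = 1 − (1−0.39) × (1−0.19) × (1−0.07) = 0.540487
P(Control chain down) [AND] = 0.034848 × 0.540487 = 0.018835
P(Dam spillway gate fails to open) [OR] = 1 − (1−0.000127) × (1−0.018835) = 0.018960
Rounded to 4 decimal places: P(Dam spillway gate fails to open) ≈ 0.0190.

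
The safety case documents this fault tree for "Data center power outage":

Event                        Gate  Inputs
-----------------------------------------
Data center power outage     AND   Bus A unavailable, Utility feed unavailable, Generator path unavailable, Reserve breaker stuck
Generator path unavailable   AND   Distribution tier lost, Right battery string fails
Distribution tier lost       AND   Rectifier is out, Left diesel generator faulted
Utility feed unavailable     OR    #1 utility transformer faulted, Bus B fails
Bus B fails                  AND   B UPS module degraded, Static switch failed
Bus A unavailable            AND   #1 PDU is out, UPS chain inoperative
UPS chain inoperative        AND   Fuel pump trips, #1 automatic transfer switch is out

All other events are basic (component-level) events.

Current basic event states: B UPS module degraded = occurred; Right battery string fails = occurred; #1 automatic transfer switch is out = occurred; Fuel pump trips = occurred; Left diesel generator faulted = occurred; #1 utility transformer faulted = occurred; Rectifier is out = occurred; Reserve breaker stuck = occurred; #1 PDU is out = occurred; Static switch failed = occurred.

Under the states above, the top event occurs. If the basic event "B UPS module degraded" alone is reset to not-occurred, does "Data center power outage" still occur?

Yes

Counterfactual: set "B UPS module degraded" to not occurred.
UPS chain inoperative [AND]: Fuel pump trips=occurs, #1 automatic transfer switch is out=occurs → all inputs occur → occurs.
Bus A unavailable [AND]: #1 PDU is out=occurs, UPS chain inoperative=occurs → all inputs occur → occurs.
Bus B fails [AND]: B UPS module degraded=not, Static switch failed=occurs → not all inputs occur → does not occur.
Utility feed unavailable [OR]: #1 utility transformer faulted=occurs, Bus B fails=not → at least one input occurs → occurs.
Distribution tier lost [AND]: Rectifier is out=occurs, Left diesel generator faulted=occurs → all inputs occur → occurs.
Generator path unavailable [AND]: Distribution tier lost=occurs, Right battery string fails=occurs → all inputs occur → occurs.
Data center power outage [AND]: Bus A unavailable=occurs, Utility feed unavailable=occurs, Generator path unavailable=occurs, Reserve breaker stuck=occurs → all inputs occur → occurs.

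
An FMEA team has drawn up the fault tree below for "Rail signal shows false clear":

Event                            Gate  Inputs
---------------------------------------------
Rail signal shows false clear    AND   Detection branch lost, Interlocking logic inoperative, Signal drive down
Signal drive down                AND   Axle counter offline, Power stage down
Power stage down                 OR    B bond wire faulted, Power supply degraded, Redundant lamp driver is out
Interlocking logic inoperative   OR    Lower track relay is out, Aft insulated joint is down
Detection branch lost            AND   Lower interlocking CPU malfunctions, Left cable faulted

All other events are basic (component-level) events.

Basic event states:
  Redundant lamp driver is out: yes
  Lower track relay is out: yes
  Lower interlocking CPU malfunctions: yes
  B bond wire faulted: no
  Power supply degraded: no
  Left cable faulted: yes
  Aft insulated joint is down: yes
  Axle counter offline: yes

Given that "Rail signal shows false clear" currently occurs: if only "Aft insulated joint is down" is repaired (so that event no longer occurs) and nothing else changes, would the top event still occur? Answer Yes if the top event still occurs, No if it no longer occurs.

Counterfactual: set "Aft insulated joint is down" to not occurred.
Detection branch lost [AND]: Lower interlocking CPU malfunctions=occurs, Left cable faulted=occurs → all inputs occur → occurs.
Interlocking logic inoperative [OR]: Lower track relay is out=occurs, Aft insulated joint is down=not → at least one input occurs → occurs.
Power stage down [OR]: B bond wire faulted=not, Power supply degraded=not, Redundant lamp driver is out=occurs → at least one input occurs → occurs.
Signal drive down [AND]: Axle counter offline=occurs, Power stage down=occurs → all inputs occur → occurs.
Rail signal shows false clear [AND]: Detection branch lost=occurs, Interlocking logic inoperative=occurs, Signal drive down=occurs → all inputs occur → occurs.

Yes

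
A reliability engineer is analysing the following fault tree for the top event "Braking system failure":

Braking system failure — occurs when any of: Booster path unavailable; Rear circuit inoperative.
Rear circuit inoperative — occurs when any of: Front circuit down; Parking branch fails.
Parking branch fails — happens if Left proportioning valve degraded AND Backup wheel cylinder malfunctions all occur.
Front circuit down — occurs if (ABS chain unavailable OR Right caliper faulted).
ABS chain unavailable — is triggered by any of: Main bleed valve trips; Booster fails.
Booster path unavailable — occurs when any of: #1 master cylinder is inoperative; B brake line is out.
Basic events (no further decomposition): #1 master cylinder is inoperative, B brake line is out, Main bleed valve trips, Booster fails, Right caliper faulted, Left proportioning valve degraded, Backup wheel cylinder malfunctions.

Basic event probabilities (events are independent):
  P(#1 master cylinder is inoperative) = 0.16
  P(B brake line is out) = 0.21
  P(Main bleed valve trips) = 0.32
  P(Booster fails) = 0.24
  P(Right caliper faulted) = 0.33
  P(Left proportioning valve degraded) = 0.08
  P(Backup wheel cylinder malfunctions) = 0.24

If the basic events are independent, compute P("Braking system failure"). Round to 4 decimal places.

0.7746

P(Booster path unavailable) [OR] = 1 − (1−0.16) × (1−0.21) = 0.336400
P(ABS chain unavailable) [OR] = 1 − (1−0.32) × (1−0.24) = 0.483200
P(Front circuit down) [OR] = 1 − (1−0.483200) × (1−0.33) = 0.653744
P(Parking branch fails) [AND] = 0.08 × 0.24 = 0.019200
P(Rear circuit inoperative) [OR] = 1 − (1−0.653744) × (1−0.019200) = 0.660392
P(Braking system failure) [OR] = 1 − (1−0.336400) × (1−0.660392) = 0.774636
Rounded to 4 decimal places: P(Braking system failure) ≈ 0.7746.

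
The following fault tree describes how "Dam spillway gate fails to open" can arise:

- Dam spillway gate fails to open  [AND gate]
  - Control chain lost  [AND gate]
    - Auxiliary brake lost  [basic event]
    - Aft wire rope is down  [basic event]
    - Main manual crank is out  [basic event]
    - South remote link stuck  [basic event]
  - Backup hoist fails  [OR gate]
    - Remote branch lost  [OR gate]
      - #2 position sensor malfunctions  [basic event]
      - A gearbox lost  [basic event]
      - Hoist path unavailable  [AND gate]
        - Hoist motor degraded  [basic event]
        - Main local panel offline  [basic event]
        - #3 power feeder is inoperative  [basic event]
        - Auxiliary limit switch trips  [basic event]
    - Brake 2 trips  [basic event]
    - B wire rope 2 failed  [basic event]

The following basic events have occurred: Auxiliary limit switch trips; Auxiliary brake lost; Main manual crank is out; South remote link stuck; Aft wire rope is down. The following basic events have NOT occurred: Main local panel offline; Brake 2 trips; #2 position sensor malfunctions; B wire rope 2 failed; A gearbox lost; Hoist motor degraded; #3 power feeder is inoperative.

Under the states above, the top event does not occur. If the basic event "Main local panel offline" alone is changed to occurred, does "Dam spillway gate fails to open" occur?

Counterfactual: set "Main local panel offline" to occurred.
Control chain lost [AND]: Auxiliary brake lost=occurs, Aft wire rope is down=occurs, Main manual crank is out=occurs, South remote link stuck=occurs → all inputs occur → occurs.
Hoist path unavailable [AND]: Hoist motor degraded=not, Main local panel offline=occurs, #3 power feeder is inoperative=not, Auxiliary limit switch trips=occurs → not all inputs occur → does not occur.
Remote branch lost [OR]: #2 position sensor malfunctions=not, A gearbox lost=not, Hoist path unavailable=not → no input occurs → does not occur.
Backup hoist fails [OR]: Remote branch lost=not, Brake 2 trips=not, B wire rope 2 failed=not → no input occurs → does not occur.
Dam spillway gate fails to open [AND]: Control chain lost=occurs, Backup hoist fails=not → not all inputs occur → does not occur.

No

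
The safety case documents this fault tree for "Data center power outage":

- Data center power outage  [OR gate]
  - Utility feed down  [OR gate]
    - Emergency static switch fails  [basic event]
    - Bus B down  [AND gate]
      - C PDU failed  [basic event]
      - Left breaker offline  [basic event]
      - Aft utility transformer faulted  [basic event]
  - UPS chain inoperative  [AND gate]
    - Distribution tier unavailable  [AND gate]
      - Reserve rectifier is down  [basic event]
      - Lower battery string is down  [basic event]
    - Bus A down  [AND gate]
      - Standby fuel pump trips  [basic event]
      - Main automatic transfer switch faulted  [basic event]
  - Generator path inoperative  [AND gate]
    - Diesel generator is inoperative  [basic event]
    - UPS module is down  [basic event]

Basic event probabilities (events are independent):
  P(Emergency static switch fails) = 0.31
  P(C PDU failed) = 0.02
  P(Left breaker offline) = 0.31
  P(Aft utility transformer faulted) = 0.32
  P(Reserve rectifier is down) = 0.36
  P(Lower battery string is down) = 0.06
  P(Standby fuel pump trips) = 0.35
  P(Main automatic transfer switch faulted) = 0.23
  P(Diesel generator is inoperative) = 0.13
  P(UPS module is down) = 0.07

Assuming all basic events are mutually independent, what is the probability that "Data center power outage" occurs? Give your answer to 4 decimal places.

P(Bus B down) [AND] = 0.02 × 0.31 × 0.32 = 0.001984
P(Utility feed down) [OR] = 1 − (1−0.31) × (1−0.001984) = 0.311369
P(Distribution tier unavailable) [AND] = 0.36 × 0.06 = 0.021600
P(Bus A down) [AND] = 0.35 × 0.23 = 0.080500
P(UPS chain inoperative) [AND] = 0.021600 × 0.080500 = 0.001739
P(Generator path inoperative) [AND] = 0.13 × 0.07 = 0.009100
P(Data center power outage) [OR] = 1 − (1−0.311369) × (1−0.001739) × (1−0.009100) = 0.318822
Rounded to 4 decimal places: P(Data center power outage) ≈ 0.3188.

0.3188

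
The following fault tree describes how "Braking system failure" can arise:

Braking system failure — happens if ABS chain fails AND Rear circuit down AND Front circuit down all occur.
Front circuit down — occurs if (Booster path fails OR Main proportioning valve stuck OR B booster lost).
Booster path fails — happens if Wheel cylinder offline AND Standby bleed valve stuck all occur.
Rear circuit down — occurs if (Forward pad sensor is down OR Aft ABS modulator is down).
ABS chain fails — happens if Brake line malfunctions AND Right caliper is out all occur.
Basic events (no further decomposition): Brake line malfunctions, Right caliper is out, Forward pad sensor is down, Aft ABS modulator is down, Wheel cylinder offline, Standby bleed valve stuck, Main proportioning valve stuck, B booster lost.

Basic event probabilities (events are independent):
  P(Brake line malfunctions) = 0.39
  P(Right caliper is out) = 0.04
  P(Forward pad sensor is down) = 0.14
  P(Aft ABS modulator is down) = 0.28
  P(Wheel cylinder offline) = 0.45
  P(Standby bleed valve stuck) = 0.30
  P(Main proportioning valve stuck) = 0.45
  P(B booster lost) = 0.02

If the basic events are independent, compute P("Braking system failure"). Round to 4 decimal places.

0.0032

P(ABS chain fails) [AND] = 0.39 × 0.04 = 0.015600
P(Rear circuit down) [OR] = 1 − (1−0.14) × (1−0.28) = 0.380800
P(Booster path fails) [AND] = 0.45 × 0.30 = 0.135000
P(Front circuit down) [OR] = 1 − (1−0.135000) × (1−0.45) × (1−0.02) = 0.533765
P(Braking system failure) [AND] = 0.015600 × 0.380800 × 0.533765 = 0.003171
Rounded to 4 decimal places: P(Braking system failure) ≈ 0.0032.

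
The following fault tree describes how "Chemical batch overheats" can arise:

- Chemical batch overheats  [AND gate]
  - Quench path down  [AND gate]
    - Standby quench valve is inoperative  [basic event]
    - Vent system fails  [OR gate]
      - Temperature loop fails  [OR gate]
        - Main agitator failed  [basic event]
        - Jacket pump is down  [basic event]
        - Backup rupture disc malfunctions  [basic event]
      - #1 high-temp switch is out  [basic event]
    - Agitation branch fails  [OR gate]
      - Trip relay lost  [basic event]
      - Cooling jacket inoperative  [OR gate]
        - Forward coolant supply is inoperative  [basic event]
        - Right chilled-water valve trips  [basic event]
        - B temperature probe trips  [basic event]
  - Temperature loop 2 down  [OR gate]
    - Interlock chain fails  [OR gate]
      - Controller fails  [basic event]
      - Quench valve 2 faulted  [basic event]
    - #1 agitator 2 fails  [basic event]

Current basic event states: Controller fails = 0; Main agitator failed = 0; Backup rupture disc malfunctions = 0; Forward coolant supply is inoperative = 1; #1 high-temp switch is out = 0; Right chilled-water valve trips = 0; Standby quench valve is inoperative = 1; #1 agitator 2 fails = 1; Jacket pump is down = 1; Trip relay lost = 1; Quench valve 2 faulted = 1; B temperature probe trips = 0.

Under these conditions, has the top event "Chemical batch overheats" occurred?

Yes

Temperature loop fails [OR]: Main agitator failed=not, Jacket pump is down=occurs, Backup rupture disc malfunctions=not → at least one input occurs → occurs.
Vent system fails [OR]: Temperature loop fails=occurs, #1 high-temp switch is out=not → at least one input occurs → occurs.
Cooling jacket inoperative [OR]: Forward coolant supply is inoperative=occurs, Right chilled-water valve trips=not, B temperature probe trips=not → at least one input occurs → occurs.
Agitation branch fails [OR]: Trip relay lost=occurs, Cooling jacket inoperative=occurs → at least one input occurs → occurs.
Quench path down [AND]: Standby quench valve is inoperative=occurs, Vent system fails=occurs, Agitation branch fails=occurs → all inputs occur → occurs.
Interlock chain fails [OR]: Controller fails=not, Quench valve 2 faulted=occurs → at least one input occurs → occurs.
Temperature loop 2 down [OR]: Interlock chain fails=occurs, #1 agitator 2 fails=occurs → at least one input occurs → occurs.
Chemical batch overheats [AND]: Quench path down=occurs, Temperature loop 2 down=occurs → all inputs occur → occurs.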